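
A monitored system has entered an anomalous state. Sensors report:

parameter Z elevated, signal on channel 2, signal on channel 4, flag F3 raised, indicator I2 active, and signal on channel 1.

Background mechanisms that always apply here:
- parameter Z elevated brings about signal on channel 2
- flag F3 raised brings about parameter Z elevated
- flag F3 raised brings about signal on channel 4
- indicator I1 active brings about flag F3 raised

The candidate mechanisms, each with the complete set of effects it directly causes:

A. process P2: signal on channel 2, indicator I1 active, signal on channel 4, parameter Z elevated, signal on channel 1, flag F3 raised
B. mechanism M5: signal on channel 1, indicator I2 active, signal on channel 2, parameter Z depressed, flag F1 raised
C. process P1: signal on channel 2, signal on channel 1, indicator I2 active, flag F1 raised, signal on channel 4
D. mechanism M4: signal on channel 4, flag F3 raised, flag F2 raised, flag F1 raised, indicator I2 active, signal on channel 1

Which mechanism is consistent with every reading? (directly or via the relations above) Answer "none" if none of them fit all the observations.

Checking each candidate against the observations:
(A) process P2 — parameter Z elevated +; signal on channel 2 +; signal on channel 4 +; flag F3 raised +; indicator I2 active -; signal on channel 1 +
(B) mechanism M5 — parameter Z elevated -; signal on channel 2 +; signal on channel 4 -; flag F3 raised -; indicator I2 active +; signal on channel 1 +
(C) process P1 — parameter Z elevated -; signal on channel 2 +; signal on channel 4 +; flag F3 raised -; indicator I2 active +; signal on channel 1 +
(D) mechanism M4 — parameter Z elevated + (via flag F3 raised → parameter Z elevated); signal on channel 2 + (via flag F3 raised → parameter Z elevated → signal on channel 2); signal on channel 4 +; flag F3 raised +; indicator I2 active +; signal on channel 1 +
(D) alone accounts for all the evidence.

D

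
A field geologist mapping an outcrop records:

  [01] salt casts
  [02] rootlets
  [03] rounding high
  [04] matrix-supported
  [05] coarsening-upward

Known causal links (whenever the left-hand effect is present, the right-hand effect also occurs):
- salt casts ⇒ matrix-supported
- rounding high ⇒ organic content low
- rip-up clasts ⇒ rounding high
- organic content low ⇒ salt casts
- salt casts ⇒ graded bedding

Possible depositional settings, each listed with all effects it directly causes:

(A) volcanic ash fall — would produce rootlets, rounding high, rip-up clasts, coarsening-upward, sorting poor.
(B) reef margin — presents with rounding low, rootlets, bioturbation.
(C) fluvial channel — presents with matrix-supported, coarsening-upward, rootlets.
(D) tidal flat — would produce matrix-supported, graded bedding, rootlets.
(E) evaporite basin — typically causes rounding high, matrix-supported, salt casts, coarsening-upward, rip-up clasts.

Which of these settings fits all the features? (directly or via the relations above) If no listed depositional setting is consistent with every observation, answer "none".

For each candidate, compare predicted effects to what was observed:
(A) volcanic ash fall — accounts for every observation (salt casts by rounding high → organic content low → salt casts)
(B) reef margin — salt casts NO; rootlets yes; rounding high NO; matrix-supported NO; coarsening-upward NO
(C) fluvial channel — salt casts NO; rootlets yes; rounding high NO; matrix-supported yes; coarsening-upward yes
(D) tidal flat — does not account for salt casts, rounding high, coarsening-upward
(E) evaporite basin — salt casts yes; rootlets NO; rounding high yes; matrix-supported yes; coarsening-upward yes
(A) alone accounts for all the evidence.

A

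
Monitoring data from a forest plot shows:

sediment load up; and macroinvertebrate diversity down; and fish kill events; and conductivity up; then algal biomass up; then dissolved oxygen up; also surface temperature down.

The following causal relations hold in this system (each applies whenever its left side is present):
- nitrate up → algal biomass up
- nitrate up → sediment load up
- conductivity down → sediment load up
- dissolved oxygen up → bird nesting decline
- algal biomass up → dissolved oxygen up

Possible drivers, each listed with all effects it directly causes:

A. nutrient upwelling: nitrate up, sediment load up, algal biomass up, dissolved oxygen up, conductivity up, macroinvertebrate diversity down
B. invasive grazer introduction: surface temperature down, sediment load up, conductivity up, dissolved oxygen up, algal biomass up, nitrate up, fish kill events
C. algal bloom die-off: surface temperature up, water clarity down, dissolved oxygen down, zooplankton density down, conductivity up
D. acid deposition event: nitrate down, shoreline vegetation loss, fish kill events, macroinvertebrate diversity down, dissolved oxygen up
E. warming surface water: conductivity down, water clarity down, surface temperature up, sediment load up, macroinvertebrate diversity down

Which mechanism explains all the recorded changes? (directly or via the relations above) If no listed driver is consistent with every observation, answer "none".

For each candidate, compare predicted effects to what was observed:
(A) nutrient upwelling — sediment load up yes; macroinvertebrate diversity down yes; fish kill events NO; conductivity up yes; algal biomass up yes; dissolved oxygen up yes; surface temperature down NO
(B) invasive grazer introduction — does not account for macroinvertebrate diversity down
(C) algal bloom die-off — fails on sediment load up, macroinvertebrate diversity down, fish kill events, algal biomass up, dissolved oxygen up, surface temperature down (predicts dissolved oxygen down, not dissolved oxygen up; predicts surface temperature up, not surface temperature down)
(D) acid deposition event — does not account for sediment load up, conductivity up, algal biomass up, surface temperature down
(E) warming surface water — fails on fish kill events, conductivity up, algal biomass up, dissolved oxygen up, surface temperature down (predicts conductivity down, not conductivity up; predicts surface temperature up, not surface temperature down)
No candidate is consistent with all observations.

none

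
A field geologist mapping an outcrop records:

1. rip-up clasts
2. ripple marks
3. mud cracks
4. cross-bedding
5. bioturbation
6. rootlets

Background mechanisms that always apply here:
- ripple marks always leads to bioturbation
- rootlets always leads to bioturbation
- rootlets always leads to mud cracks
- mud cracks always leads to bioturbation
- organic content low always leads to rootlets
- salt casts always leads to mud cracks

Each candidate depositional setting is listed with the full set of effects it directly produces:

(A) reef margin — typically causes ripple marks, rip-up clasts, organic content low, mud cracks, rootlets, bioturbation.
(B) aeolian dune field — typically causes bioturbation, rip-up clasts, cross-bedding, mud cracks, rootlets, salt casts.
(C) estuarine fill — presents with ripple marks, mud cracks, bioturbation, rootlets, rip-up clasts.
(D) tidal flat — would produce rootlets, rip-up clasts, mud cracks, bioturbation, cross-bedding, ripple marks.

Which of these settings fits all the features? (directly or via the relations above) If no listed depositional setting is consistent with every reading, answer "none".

Testing each hypothesis:
(A) reef margin — rip-up clasts ✓; ripple marks ✓; mud cracks ✓; cross-bedding ✗; bioturbation ✓; rootlets ✓
(B) aeolian dune field — rip-up clasts ✓; ripple marks ✗; mud cracks ✓; cross-bedding ✓; bioturbation ✓; rootlets ✓
(C) estuarine fill — does not account for cross-bedding
(D) tidal flat — accounts for every observation
(D) alone accounts for all the evidence.

D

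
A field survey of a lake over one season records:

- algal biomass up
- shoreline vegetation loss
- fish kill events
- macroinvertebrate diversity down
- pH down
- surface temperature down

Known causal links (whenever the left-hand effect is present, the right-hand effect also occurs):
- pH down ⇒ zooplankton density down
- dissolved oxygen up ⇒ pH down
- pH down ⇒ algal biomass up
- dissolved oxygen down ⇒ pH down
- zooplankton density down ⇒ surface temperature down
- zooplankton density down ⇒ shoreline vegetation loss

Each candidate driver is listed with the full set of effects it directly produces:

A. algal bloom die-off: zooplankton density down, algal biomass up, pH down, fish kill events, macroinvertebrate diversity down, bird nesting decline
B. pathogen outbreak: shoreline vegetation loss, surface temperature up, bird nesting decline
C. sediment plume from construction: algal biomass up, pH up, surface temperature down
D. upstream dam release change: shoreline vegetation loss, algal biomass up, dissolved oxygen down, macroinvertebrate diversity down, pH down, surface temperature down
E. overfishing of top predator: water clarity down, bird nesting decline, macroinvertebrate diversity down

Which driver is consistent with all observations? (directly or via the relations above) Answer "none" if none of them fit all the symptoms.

A

Per-candidate check:
(A) algal bloom die-off — accounts for every observation (shoreline vegetation loss by zooplankton density down → shoreline vegetation loss)
(B) pathogen outbreak — fails on algal biomass up, fish kill events, macroinvertebrate diversity down, pH down, surface temperature down (predicts surface temperature up, not surface temperature down)
(C) sediment plume from construction — fails on shoreline vegetation loss, fish kill events, macroinvertebrate diversity down, pH down (predicts pH up, not pH down)
(D) upstream dam release change — does not account for fish kill events
(E) overfishing of top predator — algal biomass up -; shoreline vegetation loss -; fish kill events -; macroinvertebrate diversity down +; pH down -; surface temperature down -
(A) is the only candidate with no mismatches.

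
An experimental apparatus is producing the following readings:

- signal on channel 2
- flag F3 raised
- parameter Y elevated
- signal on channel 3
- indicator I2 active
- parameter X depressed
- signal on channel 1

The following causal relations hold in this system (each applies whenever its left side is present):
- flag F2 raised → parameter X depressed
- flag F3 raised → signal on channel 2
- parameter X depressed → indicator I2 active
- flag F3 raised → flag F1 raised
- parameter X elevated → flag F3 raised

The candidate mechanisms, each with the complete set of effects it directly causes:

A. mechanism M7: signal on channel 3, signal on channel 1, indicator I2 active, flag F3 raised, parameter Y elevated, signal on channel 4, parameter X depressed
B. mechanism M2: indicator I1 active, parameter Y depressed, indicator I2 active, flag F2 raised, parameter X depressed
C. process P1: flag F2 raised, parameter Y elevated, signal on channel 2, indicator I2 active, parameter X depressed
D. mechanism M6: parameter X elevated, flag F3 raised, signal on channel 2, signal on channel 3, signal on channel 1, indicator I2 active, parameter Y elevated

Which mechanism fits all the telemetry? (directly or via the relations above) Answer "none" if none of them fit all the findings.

Testing each hypothesis:
(A) mechanism M7 — signal on channel 2 yes (through flag F3 raised → signal on channel 2); flag F3 raised yes; parameter Y elevated yes; signal on channel 3 yes; indicator I2 active yes; parameter X depressed yes; signal on channel 1 yes
(B) mechanism M2 — fails on signal on channel 2, flag F3 raised, parameter Y elevated, signal on channel 3, signal on channel 1 (predicts parameter Y depressed, not parameter Y elevated)
(C) process P1 — does not account for flag F3 raised, signal on channel 3, signal on channel 1
(D) mechanism M6 — fails on parameter X depressed (predicts parameter X elevated, not parameter X depressed)
Only (A) is consistent with every observation.

A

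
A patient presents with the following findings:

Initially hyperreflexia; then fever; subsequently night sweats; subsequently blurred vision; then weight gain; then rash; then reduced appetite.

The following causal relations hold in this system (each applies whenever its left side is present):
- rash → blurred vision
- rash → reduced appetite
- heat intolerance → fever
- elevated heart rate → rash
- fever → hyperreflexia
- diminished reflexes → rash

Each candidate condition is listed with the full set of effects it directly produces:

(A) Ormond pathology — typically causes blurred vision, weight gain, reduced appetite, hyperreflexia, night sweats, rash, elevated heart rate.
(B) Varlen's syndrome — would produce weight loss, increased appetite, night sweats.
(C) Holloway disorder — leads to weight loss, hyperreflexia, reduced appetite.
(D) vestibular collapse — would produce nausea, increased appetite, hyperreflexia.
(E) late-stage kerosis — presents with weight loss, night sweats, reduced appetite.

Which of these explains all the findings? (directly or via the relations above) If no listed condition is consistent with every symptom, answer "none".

Per-candidate check:
(A) Ormond pathology — hyperreflexia yes; fever NO; night sweats yes; blurred vision yes; weight gain yes; rash yes; reduced appetite yes
(B) Varlen's syndrome — fails on hyperreflexia, fever, blurred vision, weight gain, rash, reduced appetite (predicts weight loss, not weight gain; predicts increased appetite, not reduced appetite)
(C) Holloway disorder — fails on fever, night sweats, blurred vision, weight gain, rash (predicts weight loss, not weight gain)
(D) vestibular collapse — fails on fever, night sweats, blurred vision, weight gain, rash, reduced appetite (predicts increased appetite, not reduced appetite)
(E) late-stage kerosis — hyperreflexia NO; fever NO; night sweats yes; blurred vision NO; weight gain NO; rash NO; reduced appetite yes
No candidate is consistent with all observations.

none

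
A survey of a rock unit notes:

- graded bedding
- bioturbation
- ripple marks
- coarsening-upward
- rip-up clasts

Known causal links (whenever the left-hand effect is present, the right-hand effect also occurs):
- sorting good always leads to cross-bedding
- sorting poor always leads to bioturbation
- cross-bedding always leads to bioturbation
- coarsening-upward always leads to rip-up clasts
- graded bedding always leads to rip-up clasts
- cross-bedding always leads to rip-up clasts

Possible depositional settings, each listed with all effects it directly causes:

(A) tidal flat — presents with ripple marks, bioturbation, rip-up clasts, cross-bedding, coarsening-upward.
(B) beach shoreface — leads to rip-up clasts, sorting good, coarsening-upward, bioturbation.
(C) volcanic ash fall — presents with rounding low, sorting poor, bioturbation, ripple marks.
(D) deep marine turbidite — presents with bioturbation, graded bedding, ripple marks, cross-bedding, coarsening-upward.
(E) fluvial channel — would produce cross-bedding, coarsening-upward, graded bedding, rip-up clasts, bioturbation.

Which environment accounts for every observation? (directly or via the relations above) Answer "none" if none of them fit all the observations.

D

Checking each candidate against the observations:
(A) tidal flat — graded bedding miss; bioturbation match; ripple marks match; coarsening-upward match; rip-up clasts match
(B) beach shoreface — does not account for graded bedding, ripple marks
(C) volcanic ash fall — does not account for graded bedding, coarsening-upward, rip-up clasts
(D) deep marine turbidite — graded bedding match; bioturbation match; ripple marks match; coarsening-upward match; rip-up clasts match (by graded bedding → rip-up clasts)
(E) fluvial channel — graded bedding match; bioturbation match; ripple marks miss; coarsening-upward match; rip-up clasts match
(D) is the only candidate with no mismatches.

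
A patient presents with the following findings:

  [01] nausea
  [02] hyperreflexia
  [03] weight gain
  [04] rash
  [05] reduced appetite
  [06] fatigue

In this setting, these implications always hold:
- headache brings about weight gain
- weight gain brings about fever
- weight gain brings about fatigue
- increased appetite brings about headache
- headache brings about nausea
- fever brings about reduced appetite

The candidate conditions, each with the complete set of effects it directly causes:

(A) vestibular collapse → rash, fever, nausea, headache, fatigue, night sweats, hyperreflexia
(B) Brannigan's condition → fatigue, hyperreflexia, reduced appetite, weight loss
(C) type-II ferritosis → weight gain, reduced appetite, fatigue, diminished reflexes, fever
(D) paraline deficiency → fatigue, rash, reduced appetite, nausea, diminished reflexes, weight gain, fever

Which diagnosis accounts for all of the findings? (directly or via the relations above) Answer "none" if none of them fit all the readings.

A

Per-candidate check:
(A) vestibular collapse — accounts for every observation (weight gain by headache → weight gain)
(B) Brannigan's condition — fails on nausea, weight gain, rash (predicts weight loss, not weight gain)
(C) type-II ferritosis — fails on nausea, hyperreflexia, rash (predicts diminished reflexes, not hyperreflexia)
(D) paraline deficiency — nausea +; hyperreflexia -; weight gain +; rash +; reduced appetite +; fatigue +
(A) alone accounts for all the evidence.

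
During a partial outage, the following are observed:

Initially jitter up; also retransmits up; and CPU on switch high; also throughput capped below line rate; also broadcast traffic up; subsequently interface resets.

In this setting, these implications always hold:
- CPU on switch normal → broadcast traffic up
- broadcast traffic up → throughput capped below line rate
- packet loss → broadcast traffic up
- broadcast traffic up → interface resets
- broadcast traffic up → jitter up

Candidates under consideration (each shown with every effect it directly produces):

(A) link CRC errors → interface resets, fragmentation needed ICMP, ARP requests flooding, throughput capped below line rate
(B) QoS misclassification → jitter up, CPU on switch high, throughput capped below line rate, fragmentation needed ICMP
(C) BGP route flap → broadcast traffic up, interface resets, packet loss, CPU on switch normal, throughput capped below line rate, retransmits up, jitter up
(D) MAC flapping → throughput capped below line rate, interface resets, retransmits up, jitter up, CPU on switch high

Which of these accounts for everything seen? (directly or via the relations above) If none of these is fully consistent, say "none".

none

Checking each candidate against the observations:
(A) link CRC errors — jitter up miss; retransmits up miss; CPU on switch high miss; throughput capped below line rate match; broadcast traffic up miss; interface resets match
(B) QoS misclassification — does not account for retransmits up, broadcast traffic up, interface resets
(C) BGP route flap — fails on CPU on switch high (predicts CPU on switch normal, not CPU on switch high)
(D) MAC flapping — jitter up match; retransmits up match; CPU on switch high match; throughput capped below line rate match; broadcast traffic up miss; interface resets match
None of the listed candidates fits everything.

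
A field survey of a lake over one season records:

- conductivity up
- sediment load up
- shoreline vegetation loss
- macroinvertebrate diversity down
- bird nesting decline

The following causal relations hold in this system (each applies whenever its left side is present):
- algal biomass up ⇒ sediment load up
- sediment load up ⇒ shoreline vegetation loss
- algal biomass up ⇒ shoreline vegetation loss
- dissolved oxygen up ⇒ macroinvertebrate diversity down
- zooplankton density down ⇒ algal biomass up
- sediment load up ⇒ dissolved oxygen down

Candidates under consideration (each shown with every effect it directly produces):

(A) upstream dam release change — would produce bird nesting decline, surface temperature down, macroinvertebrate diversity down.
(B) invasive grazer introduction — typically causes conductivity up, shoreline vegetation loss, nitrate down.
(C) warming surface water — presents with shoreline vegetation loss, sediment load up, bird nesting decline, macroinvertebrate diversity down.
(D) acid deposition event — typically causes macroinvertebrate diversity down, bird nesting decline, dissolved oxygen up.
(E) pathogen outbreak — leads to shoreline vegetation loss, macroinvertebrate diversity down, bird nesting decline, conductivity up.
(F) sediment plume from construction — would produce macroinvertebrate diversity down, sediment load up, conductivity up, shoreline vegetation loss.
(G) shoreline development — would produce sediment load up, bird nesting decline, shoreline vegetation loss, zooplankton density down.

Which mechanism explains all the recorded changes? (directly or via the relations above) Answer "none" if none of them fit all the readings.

Testing each hypothesis:
(A) upstream dam release change — conductivity up ✗; sediment load up ✗; shoreline vegetation loss ✗; macroinvertebrate diversity down ✓; bird nesting decline ✓
(B) invasive grazer introduction — does not account for sediment load up, macroinvertebrate diversity down, bird nesting decline
(C) warming surface water — conductivity up ✗; sediment load up ✓; shoreline vegetation loss ✓; macroinvertebrate diversity down ✓; bird nesting decline ✓
(D) acid deposition event — conductivity up ✗; sediment load up ✗; shoreline vegetation loss ✗; macroinvertebrate diversity down ✓; bird nesting decline ✓
(E) pathogen outbreak — does not account for sediment load up
(F) sediment plume from construction — does not account for bird nesting decline
(G) shoreline development — does not account for conductivity up, macroinvertebrate diversity down
No candidate is consistent with all observations.

none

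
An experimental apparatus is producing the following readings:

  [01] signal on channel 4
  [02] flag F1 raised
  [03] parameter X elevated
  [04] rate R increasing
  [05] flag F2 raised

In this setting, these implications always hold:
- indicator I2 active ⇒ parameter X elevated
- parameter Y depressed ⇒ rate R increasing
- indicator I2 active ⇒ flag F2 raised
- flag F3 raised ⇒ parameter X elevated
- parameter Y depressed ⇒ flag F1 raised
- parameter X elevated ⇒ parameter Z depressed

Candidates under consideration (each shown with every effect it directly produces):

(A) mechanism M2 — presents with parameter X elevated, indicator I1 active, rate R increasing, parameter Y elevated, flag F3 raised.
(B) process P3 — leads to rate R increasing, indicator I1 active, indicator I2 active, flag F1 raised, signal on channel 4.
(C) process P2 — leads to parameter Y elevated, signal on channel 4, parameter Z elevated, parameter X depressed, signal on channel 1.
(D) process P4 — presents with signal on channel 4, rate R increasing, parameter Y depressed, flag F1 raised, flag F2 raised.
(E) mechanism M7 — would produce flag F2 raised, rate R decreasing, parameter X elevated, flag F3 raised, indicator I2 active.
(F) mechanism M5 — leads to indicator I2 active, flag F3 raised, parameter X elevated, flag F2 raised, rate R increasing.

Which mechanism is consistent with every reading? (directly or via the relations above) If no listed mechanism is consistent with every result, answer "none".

B

Per-candidate check:
(A) mechanism M2 — does not account for signal on channel 4, flag F1 raised, flag F2 raised
(B) process P3 — signal on channel 4 ✓; flag F1 raised ✓; parameter X elevated ✓ (through indicator I2 active → parameter X elevated); rate R increasing ✓; flag F2 raised ✓ (through indicator I2 active → flag F2 raised)
(C) process P2 — signal on channel 4 ✓; flag F1 raised ✗; parameter X elevated ✗; rate R increasing ✗; flag F2 raised ✗
(D) process P4 — signal on channel 4 ✓; flag F1 raised ✓; parameter X elevated ✗; rate R increasing ✓; flag F2 raised ✓
(E) mechanism M7 — signal on channel 4 ✗; flag F1 raised ✗; parameter X elevated ✓; rate R increasing ✗; flag F2 raised ✓
(F) mechanism M5 — signal on channel 4 ✗; flag F1 raised ✗; parameter X elevated ✓; rate R increasing ✓; flag F2 raised ✓
Only (B) is consistent with every observation.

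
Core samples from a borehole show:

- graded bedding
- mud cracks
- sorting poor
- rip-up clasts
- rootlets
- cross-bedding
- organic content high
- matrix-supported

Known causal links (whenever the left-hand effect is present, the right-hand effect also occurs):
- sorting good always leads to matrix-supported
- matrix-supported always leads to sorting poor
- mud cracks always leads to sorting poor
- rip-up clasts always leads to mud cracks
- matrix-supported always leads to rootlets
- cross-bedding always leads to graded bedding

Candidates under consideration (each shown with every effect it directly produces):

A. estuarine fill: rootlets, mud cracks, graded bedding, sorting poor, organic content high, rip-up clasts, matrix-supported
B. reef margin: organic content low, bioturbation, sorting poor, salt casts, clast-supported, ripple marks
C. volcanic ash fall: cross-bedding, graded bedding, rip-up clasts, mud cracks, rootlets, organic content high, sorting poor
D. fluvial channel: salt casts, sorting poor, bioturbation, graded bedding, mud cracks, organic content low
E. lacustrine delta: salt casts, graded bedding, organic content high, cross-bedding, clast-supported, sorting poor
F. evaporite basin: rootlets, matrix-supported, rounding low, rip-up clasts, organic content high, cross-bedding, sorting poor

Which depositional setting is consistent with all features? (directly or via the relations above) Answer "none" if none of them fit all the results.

F

For each candidate, compare predicted effects to what was observed:
(A) estuarine fill — graded bedding +; mud cracks +; sorting poor +; rip-up clasts +; rootlets +; cross-bedding -; organic content high +; matrix-supported +
(B) reef margin — graded bedding -; mud cracks -; sorting poor +; rip-up clasts -; rootlets -; cross-bedding -; organic content high -; matrix-supported -
(C) volcanic ash fall — does not account for matrix-supported
(D) fluvial channel — graded bedding +; mud cracks +; sorting poor +; rip-up clasts -; rootlets -; cross-bedding -; organic content high -; matrix-supported -
(E) lacustrine delta — graded bedding +; mud cracks -; sorting poor +; rip-up clasts -; rootlets -; cross-bedding +; organic content high +; matrix-supported -
(F) evaporite basin — graded bedding + (by cross-bedding → graded bedding); mud cracks + (by rip-up clasts → mud cracks); sorting poor +; rip-up clasts +; rootlets +; cross-bedding +; organic content high +; matrix-supported +
(F) alone accounts for all the evidence.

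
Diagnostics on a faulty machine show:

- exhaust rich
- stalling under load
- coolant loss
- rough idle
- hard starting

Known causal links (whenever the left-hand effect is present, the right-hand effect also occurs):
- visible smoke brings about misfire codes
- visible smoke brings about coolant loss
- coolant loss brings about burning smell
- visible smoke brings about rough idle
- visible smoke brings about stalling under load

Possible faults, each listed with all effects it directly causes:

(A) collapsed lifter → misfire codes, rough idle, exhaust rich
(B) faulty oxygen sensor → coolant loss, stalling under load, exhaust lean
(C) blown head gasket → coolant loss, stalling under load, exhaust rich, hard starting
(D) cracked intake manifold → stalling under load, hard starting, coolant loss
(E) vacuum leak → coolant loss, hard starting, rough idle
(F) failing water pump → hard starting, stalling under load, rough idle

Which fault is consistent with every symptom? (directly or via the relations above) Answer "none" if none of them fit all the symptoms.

Per-candidate check:
(A) collapsed lifter — exhaust rich yes; stalling under load NO; coolant loss NO; rough idle yes; hard starting NO
(B) faulty oxygen sensor — exhaust rich NO; stalling under load yes; coolant loss yes; rough idle NO; hard starting NO
(C) blown head gasket — exhaust rich yes; stalling under load yes; coolant loss yes; rough idle NO; hard starting yes
(D) cracked intake manifold — does not account for exhaust rich, rough idle
(E) vacuum leak — does not account for exhaust rich, stalling under load
(F) failing water pump — does not account for exhaust rich, coolant loss
None of the listed candidates fits everything.

none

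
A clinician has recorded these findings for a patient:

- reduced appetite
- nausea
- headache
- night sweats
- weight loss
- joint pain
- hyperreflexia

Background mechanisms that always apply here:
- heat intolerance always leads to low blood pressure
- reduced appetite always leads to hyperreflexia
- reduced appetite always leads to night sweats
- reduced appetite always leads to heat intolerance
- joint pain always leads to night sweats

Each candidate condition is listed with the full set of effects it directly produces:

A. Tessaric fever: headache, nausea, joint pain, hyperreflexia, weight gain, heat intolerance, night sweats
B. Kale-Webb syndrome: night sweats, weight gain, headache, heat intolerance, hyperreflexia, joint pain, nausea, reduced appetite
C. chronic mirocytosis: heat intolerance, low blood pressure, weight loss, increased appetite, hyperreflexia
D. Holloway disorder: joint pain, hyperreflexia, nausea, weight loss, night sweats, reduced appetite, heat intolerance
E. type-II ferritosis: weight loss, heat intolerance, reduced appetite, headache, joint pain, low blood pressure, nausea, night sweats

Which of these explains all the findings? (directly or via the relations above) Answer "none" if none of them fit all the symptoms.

For each candidate, compare predicted effects to what was observed:
(A) Tessaric fever — reduced appetite -; nausea +; headache +; night sweats +; weight loss -; joint pain +; hyperreflexia +
(B) Kale-Webb syndrome — reduced appetite +; nausea +; headache +; night sweats +; weight loss -; joint pain +; hyperreflexia +
(C) chronic mirocytosis — reduced appetite -; nausea -; headache -; night sweats -; weight loss +; joint pain -; hyperreflexia +
(D) Holloway disorder — reduced appetite +; nausea +; headache -; night sweats +; weight loss +; joint pain +; hyperreflexia +
(E) type-II ferritosis — accounts for every observation (hyperreflexia via reduced appetite → hyperreflexia)
Only (E) is consistent with every observation.

E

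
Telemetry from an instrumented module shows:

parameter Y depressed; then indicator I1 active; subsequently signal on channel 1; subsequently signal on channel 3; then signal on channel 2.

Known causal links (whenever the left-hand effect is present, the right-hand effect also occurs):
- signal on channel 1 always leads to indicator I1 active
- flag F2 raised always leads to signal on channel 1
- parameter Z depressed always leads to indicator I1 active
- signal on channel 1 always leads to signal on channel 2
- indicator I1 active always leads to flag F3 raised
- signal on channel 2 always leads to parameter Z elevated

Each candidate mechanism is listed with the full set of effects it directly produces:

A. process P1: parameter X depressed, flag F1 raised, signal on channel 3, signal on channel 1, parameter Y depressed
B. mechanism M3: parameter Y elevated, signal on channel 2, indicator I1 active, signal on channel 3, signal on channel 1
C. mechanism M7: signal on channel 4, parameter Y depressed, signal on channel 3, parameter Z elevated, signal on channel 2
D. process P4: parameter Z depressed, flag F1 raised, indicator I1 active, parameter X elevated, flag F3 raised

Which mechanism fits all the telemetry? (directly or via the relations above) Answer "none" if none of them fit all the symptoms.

Per-candidate check:
(A) process P1 — accounts for every observation (indicator I1 active via signal on channel 1 → indicator I1 active)
(B) mechanism M3 — parameter Y depressed miss; indicator I1 active match; signal on channel 1 match; signal on channel 3 match; signal on channel 2 match
(C) mechanism M7 — does not account for indicator I1 active, signal on channel 1
(D) process P4 — parameter Y depressed miss; indicator I1 active match; signal on channel 1 miss; signal on channel 3 miss; signal on channel 2 miss
(A) alone accounts for all the evidence.

A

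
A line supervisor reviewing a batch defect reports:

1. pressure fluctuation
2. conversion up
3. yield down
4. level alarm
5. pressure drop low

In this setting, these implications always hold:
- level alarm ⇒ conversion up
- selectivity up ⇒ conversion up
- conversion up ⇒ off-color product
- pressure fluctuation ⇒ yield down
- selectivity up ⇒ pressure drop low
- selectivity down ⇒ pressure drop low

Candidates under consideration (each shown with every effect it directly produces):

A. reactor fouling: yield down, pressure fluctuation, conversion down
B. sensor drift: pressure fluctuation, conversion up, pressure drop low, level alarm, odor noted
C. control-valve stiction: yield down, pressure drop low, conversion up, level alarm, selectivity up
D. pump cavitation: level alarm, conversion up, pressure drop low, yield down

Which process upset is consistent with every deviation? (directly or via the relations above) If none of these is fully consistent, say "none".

Per-candidate check:
(A) reactor fouling — pressure fluctuation ✓; conversion up ✗; yield down ✓; level alarm ✗; pressure drop low ✗
(B) sensor drift — pressure fluctuation ✓; conversion up ✓; yield down ✓ (by pressure fluctuation → yield down); level alarm ✓; pressure drop low ✓
(C) control-valve stiction — pressure fluctuation ✗; conversion up ✓; yield down ✓; level alarm ✓; pressure drop low ✓
(D) pump cavitation — does not account for pressure fluctuation
(B) alone accounts for all the evidence.

B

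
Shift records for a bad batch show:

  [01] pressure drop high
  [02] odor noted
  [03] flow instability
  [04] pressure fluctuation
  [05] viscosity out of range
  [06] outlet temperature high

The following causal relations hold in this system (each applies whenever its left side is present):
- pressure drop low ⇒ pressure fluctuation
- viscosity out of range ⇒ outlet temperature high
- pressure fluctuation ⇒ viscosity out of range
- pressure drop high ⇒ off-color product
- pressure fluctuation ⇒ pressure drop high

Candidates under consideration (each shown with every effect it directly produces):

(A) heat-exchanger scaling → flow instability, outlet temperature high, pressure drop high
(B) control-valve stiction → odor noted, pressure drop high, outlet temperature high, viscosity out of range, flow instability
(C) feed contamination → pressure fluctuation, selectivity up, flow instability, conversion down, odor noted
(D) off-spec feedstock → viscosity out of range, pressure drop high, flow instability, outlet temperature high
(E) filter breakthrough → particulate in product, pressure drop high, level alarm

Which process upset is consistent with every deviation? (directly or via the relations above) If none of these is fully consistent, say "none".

C

Checking each candidate against the observations:
(A) heat-exchanger scaling — pressure drop high match; odor noted miss; flow instability match; pressure fluctuation miss; viscosity out of range miss; outlet temperature high match
(B) control-valve stiction — pressure drop high match; odor noted match; flow instability match; pressure fluctuation miss; viscosity out of range match; outlet temperature high match
(C) feed contamination — pressure drop high match (via pressure fluctuation → pressure drop high); odor noted match; flow instability match; pressure fluctuation match; viscosity out of range match (via pressure fluctuation → viscosity out of range); outlet temperature high match (via pressure fluctuation → viscosity out of range → outlet temperature high)
(D) off-spec feedstock — pressure drop high match; odor noted miss; flow instability match; pressure fluctuation miss; viscosity out of range match; outlet temperature high match
(E) filter breakthrough — pressure drop high match; odor noted miss; flow instability miss; pressure fluctuation miss; viscosity out of range miss; outlet temperature high miss
Only (C) is consistent with every observation.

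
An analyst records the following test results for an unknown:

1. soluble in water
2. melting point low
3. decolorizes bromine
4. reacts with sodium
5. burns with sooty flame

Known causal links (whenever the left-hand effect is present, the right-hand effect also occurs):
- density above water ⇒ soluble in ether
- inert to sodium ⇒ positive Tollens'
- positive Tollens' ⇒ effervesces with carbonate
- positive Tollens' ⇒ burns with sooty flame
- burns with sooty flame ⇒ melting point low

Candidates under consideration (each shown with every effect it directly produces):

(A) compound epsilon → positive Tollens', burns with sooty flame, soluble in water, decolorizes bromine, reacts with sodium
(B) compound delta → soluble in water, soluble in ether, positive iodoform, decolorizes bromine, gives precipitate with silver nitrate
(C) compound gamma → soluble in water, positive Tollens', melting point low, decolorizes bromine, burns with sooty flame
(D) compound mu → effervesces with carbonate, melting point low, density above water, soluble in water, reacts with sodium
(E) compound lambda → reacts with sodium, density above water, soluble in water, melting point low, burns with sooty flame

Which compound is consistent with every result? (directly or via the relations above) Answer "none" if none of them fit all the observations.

Checking each candidate against the observations:
(A) compound epsilon — accounts for every observation (melting point low through burns with sooty flame → melting point low)
(B) compound delta — does not account for melting point low, reacts with sodium, burns with sooty flame
(C) compound gamma — soluble in water ✓; melting point low ✓; decolorizes bromine ✓; reacts with sodium ✗; burns with sooty flame ✓
(D) compound mu — soluble in water ✓; melting point low ✓; decolorizes bromine ✗; reacts with sodium ✓; burns with sooty flame ✗
(E) compound lambda — soluble in water ✓; melting point low ✓; decolorizes bromine ✗; reacts with sodium ✓; burns with sooty flame ✓
(A) is the only candidate with no mismatches.

A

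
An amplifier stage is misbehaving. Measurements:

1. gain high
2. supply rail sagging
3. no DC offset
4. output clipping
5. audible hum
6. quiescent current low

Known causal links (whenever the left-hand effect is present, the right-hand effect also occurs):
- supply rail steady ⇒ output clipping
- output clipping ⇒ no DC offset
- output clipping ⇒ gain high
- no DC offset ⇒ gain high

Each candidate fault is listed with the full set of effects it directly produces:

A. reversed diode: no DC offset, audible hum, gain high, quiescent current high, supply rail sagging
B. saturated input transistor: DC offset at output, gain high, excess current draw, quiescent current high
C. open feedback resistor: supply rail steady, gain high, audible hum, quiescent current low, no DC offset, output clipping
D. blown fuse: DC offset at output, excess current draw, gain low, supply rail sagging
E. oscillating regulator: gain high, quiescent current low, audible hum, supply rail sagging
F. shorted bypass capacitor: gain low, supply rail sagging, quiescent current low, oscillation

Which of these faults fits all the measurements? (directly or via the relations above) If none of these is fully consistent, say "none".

Checking each candidate against the observations:
(A) reversed diode — gain high match; supply rail sagging match; no DC offset match; output clipping miss; audible hum match; quiescent current low miss
(B) saturated input transistor — fails on supply rail sagging, no DC offset, output clipping, audible hum, quiescent current low (predicts DC offset at output, not no DC offset; predicts quiescent current high, not quiescent current low)
(C) open feedback resistor — fails on supply rail sagging (predicts supply rail steady, not supply rail sagging)
(D) blown fuse — fails on gain high, no DC offset, output clipping, audible hum, quiescent current low (predicts gain low, not gain high; predicts DC offset at output, not no DC offset)
(E) oscillating regulator — gain high match; supply rail sagging match; no DC offset miss; output clipping miss; audible hum match; quiescent current low match
(F) shorted bypass capacitor — fails on gain high, no DC offset, output clipping, audible hum (predicts gain low, not gain high)
Every candidate fails on at least one observation.

none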